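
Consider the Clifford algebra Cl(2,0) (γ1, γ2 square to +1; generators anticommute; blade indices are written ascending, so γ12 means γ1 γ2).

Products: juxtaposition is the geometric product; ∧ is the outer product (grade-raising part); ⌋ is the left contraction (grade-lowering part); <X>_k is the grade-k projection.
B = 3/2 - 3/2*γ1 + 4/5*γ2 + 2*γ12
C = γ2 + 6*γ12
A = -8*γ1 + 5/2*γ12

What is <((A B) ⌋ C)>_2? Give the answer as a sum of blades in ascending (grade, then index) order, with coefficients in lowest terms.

step 1: 7 - 10*γ1 - 49/4*γ2 - 53/20*γ12
step 2: 73/20 + 147/2*γ1 - 53*γ2 + 42*γ12
step 3: 42*γ12
Answer: 42*γ12


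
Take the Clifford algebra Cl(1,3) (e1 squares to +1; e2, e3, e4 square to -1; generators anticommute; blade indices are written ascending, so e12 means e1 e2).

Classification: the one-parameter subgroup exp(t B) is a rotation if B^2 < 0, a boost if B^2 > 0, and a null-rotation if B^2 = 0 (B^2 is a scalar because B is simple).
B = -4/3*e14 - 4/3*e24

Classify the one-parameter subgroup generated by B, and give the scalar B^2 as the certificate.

B^2 term by term: the squares give (-4/3)^2*(e14)^2 + (-4/3)^2*(e24)^2 = 16/9*(+1) + 16/9*(-1) = 0 (each basis 2-blade squares to minus the product of its generators' squares); cross terms between blades sharing an index anticommute and cancel. So B^2 = 0.
Answer: null-rotation, certificate B^2 = 0. Key observation: B^2 = 0 is a conjugation invariant, so its sign decides the class regardless of the surface form of B.


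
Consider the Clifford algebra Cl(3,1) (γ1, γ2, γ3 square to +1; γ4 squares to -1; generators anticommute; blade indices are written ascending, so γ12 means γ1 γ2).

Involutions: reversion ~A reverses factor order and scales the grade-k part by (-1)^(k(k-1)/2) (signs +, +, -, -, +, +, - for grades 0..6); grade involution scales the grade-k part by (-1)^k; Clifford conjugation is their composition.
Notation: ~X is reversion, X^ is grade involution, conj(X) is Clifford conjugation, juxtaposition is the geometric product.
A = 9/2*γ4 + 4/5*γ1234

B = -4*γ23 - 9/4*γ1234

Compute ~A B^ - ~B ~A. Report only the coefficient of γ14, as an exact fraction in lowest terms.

first term: 9/5 + 16/5*γ14 - 81/8*γ123 - 18*γ234
second term: 9/5 - 16/5*γ14 + 81/8*γ123 + 18*γ234
Answer: 32/5


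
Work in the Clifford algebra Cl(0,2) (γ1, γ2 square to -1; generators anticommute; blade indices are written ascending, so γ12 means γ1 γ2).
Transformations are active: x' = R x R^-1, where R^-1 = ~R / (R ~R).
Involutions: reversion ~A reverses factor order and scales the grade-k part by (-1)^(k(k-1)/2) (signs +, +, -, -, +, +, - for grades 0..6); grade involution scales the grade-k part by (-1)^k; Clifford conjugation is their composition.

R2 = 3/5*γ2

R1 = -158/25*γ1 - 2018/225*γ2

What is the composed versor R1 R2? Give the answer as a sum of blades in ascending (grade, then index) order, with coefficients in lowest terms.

Distribute over the terms of R2 (each basis-blade product reordered to ascending indices, repeated generators contracted through their squares):
R1 (3/5*γ2) = 2018/375 - 474/125*γ12
Answer: 2018/375 - 474/125*γ12


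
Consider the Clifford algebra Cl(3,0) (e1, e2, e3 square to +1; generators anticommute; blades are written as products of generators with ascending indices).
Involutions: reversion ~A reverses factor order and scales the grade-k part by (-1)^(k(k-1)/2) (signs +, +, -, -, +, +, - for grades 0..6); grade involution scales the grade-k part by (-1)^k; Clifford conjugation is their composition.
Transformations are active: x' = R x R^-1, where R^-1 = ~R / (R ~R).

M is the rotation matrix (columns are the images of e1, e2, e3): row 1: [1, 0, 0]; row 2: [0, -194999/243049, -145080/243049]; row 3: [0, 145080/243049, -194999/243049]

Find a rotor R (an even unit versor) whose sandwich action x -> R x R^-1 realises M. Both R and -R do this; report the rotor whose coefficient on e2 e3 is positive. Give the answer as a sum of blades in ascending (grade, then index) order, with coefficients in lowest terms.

Method: write R = a + b12*e1 e2 + b13*e1 e3 + b23*e2 e3 with a^2 + b12^2 + b13^2 + b23^2 = 1 (so R^-1 = ~R). Expanding the columns R e_j ~R gives tr M = 4a^2 - 1 and, from the antisymmetric part, M21 - M12 = -4a*b12, M13 - M31 = 4a*b13, M32 - M23 = -4a*b23.
Here tr M = -146949/243049, so a^2 = (1 + tr M)/4 = 24025/243049 and a = ±155/493. Taking a = 155/493: M21 - M12 = 0, M13 - M31 = 0, M32 - M23 = 290160/243049, giving b12 = 0, b13 = 0, b23 = -468/493, i.e. R = 155/493 - 468/493*e2 e3.
Its e2 e3 coefficient is negative, so report the other preimage -R.
Answer: -155/493 + 468/493*e2 e3. Note: both R and -R realise this M (trace -146949/243049); the covering map identifies them, and the e2 e3-coefficient sign is the tie-breaker.


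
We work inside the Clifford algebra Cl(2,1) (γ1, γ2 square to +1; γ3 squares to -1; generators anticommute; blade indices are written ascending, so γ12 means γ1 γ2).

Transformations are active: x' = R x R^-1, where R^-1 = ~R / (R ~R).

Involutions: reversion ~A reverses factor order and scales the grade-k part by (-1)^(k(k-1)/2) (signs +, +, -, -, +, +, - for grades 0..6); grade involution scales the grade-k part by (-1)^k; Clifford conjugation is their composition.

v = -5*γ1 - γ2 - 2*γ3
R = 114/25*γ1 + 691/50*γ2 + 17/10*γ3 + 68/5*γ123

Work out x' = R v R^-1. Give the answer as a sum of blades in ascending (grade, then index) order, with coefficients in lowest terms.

~R = 114/25*γ1 + 691/50*γ2 + 17/10*γ3 - 68/5*γ123, and R ~R = 2992/125, so R^-1 = ~R / (2992/125).
R v = -1661/50 + 4587/50*γ12 + 649/50*γ13 - 4697/50*γ23
Answer: 67383/680*γ1 - 61501/2720*γ2 + 3249/32*γ3


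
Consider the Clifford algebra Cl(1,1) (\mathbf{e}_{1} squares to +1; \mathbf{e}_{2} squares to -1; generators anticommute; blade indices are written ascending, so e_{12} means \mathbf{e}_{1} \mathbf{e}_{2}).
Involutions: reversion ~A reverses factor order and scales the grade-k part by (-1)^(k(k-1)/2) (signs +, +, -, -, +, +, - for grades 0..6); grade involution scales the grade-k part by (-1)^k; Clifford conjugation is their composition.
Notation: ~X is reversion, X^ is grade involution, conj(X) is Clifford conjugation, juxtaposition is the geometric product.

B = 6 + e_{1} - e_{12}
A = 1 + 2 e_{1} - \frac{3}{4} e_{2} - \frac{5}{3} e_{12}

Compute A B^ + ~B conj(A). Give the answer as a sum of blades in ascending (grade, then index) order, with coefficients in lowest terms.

first term: \frac{17}{3} + \frac{47}{4} e_{1} - \frac{49}{6} e_{2} - \frac{47}{4} e_{12}
second term: \frac{17}{3} - \frac{47}{4} e_{1} + \frac{49}{6} e_{2} + \frac{47}{4} e_{12}
Answer: \frac{34}{3}


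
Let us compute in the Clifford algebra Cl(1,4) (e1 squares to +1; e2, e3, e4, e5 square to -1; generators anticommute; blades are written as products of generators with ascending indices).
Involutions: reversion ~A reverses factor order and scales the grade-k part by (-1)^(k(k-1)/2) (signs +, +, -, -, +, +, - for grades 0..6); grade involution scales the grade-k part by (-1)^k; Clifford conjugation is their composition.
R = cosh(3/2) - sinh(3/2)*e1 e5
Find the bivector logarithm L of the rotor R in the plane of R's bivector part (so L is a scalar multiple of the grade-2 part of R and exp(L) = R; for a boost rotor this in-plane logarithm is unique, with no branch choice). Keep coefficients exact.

The scalar part of R is cosh(3/2), so cosh pins the rapidity up to sign — the sign comes from the bivector part; dividing that part by sinh of the rapidity yields the plane, and the in-plane L = rapidity * plane is unique because the two sign choices cancel.
Concretely: cosh(rapidity) = cosh(3/2) gives rapidity = ±3/2, and since rapidity/sinh(rapidity) is even the sign is immaterial: L = (rapidity/sinh(rapidity)) * <R>_2 = (3/(2*sinh(3/2))) * <R>_2.
Answer: -3/2*e1 e5


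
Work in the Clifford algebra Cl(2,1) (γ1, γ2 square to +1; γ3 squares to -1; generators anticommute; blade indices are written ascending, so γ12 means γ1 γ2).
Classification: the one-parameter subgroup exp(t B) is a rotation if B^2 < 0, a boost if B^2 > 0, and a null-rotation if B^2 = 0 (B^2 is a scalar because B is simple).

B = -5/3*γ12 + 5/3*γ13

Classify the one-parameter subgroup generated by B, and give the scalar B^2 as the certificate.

B^2 term by term: the squares give (-5/3)^2*(γ12)^2 + (5/3)^2*(γ13)^2 = 25/9*(-1) + 25/9*(+1) = 0 (each basis 2-blade squares to minus the product of its generators' squares); cross terms between blades sharing an index anticommute and cancel. So B^2 = 0.
Answer: null-rotation, certificate B^2 = 0. The class reads off the invariant scalar 0 directly.


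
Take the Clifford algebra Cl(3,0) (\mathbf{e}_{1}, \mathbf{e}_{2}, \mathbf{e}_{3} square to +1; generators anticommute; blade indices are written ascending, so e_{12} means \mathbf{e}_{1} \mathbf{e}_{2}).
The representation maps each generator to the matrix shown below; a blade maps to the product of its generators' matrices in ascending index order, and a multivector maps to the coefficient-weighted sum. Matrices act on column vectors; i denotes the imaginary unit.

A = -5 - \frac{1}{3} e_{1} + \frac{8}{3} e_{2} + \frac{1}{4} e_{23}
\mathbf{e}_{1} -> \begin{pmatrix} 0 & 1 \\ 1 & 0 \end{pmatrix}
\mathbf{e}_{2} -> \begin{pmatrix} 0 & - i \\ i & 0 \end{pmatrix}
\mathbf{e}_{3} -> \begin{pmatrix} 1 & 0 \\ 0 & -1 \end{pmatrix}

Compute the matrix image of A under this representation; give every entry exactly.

Bivector images (products of the table entries): rho(e_{23}) = rho(\mathbf{e}_{2})rho(\mathbf{e}_{3}) = \begin{pmatrix} 0 & i \\ i & 0 \end{pmatrix}.
M = (-5)*1 + (-\frac{1}{3})*rho(e_{1}) + (\frac{8}{3})*rho(e_{2}) + (\frac{1}{4})*rho(e_{23}), summed entrywise (1 is the identity matrix):
Answer: \begin{pmatrix} -5 & - \frac{1}{3} - \frac{29 i}{12} \\ - \frac{1}{3} + \frac{35 i}{12} & -5 \end{pmatrix}


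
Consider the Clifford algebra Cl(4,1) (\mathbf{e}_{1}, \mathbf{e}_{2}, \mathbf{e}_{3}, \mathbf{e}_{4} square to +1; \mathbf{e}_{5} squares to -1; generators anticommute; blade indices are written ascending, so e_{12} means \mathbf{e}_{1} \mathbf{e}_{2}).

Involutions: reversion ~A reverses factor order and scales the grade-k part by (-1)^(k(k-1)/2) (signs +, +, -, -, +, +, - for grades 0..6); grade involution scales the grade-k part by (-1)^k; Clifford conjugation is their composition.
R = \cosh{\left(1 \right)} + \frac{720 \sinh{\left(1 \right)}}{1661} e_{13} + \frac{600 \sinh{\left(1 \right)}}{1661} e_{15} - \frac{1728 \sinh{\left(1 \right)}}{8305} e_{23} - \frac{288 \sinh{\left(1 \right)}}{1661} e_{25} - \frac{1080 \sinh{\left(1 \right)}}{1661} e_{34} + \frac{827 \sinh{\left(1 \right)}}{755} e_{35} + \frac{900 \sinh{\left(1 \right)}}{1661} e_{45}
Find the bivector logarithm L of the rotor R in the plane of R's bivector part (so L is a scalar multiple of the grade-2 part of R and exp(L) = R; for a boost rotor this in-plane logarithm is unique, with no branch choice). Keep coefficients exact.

The scalar part of R is \cosh{\left(1 \right)}, which determines |rapidity| via cosh; the sign lives in the bivector part, and pairing them (bivector part over sinh of the rapidity = the plane) gives the unique in-plane L = rapidity * plane.
Concretely: cosh(rapidity) = \cosh{\left(1 \right)} gives rapidity = ±1, and since rapidity/sinh(rapidity) is even the sign is immaterial: L = (rapidity/sinh(rapidity)) * <R>_2 = (\frac{1}{\sinh{\left(1 \right)}}) * <R>_2.
Answer: \frac{720}{1661} e_{13} + \frac{600}{1661} e_{15} - \frac{1728}{8305} e_{23} - \frac{288}{1661} e_{25} - \frac{1080}{1661} e_{34} + \frac{827}{755} e_{35} + \frac{900}{1661} e_{45}


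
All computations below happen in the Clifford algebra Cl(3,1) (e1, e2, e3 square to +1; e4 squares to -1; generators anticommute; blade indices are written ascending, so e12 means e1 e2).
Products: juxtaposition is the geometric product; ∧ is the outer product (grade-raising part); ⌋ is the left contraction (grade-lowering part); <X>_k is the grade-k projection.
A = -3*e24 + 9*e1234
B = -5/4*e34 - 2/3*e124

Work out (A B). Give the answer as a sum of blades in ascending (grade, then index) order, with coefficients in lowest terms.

step 1: 2*e1 - 6*e3 - 45/4*e12 + 15/4*e23
Answer: 2*e1 - 6*e3 - 45/4*e12 + 15/4*e23


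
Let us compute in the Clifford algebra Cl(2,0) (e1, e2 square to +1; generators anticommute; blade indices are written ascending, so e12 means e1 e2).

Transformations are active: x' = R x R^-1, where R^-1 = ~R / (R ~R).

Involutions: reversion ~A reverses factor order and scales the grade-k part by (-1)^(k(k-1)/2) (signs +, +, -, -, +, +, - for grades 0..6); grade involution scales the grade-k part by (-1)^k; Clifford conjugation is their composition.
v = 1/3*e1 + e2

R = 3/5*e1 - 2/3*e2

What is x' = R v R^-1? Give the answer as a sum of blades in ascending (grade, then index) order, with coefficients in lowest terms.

~R = 3/5*e1 - 2/3*e2, and R ~R = 181/225, so R^-1 = ~R / (181/225).
R v = -7/15 + 37/45*e12
Answer: -559/543*e1 - 41/181*e2


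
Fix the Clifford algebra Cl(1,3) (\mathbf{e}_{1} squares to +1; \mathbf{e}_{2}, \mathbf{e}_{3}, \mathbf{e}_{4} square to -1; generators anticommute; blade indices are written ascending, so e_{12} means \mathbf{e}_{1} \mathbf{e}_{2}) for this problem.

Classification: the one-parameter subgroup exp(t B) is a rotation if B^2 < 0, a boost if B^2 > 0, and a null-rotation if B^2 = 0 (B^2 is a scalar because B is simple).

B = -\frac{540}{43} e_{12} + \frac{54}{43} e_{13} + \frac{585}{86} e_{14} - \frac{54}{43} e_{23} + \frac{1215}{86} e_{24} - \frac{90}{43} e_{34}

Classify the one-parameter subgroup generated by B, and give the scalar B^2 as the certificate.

B^2 term by term: the squares give (-\frac{540}{43})^2*(e_{12})^2 + (\frac{54}{43})^2*(e_{13})^2 + (\frac{585}{86})^2*(e_{14})^2 + (-\frac{54}{43})^2*(e_{23})^2 + (\frac{1215}{86})^2*(e_{24})^2 + (-\frac{90}{43})^2*(e_{34})^2 = \frac{291600}{1849}*(+1) + \frac{2916}{1849}*(+1) + \frac{342225}{7396}*(+1) + \frac{2916}{1849}*(-1) + \frac{1476225}{7396}*(-1) + \frac{8100}{1849}*(-1) = 0 (each basis 2-blade squares to minus the product of its generators' squares); cross terms between blades sharing an index anticommute and cancel; the commuting (index-disjoint) pairs give grade-4 terms 2*c*c'*(blade product), which cancel blade by blade — e_{1234}: \frac{97200}{1849} - \frac{65610}{1849} - \frac{31590}{1849} = 0 — confirming B is simple. So B^2 = 0.
Answer: null-rotation, certificate B^2 = 0. The invariant at work: B^2 = 0 is unchanged by conjugation, hence its sign classifies the subgroup whatever basis B is written in.


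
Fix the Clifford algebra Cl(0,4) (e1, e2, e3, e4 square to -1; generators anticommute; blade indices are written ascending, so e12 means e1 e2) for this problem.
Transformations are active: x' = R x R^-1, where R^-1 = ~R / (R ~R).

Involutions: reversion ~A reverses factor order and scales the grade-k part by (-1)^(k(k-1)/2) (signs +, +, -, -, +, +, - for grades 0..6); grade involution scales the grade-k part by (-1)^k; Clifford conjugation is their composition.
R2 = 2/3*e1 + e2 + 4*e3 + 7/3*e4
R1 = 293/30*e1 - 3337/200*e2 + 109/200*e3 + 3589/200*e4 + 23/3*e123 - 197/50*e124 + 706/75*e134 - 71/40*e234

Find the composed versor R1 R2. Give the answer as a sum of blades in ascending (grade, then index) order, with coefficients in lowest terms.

Distribute over the terms of R2 (each basis-blade product reordered to ascending indices, repeated generators contracted through their squares):
R1 (2/3*e1) = -293/45 + 3337/300*e12 - 109/300*e13 - 3589/300*e14 - 46/9*e23 + 197/75*e24 - 1412/225*e34 + 71/60*e1234
R1 (e2) = 3337/200 + 293/30*e12 + 23/3*e13 - 197/50*e14 - 109/200*e23 - 3589/200*e24 + 71/40*e34 + 706/75*e1234
R1 (4*e3) = -109/50 - 92/3*e12 + 586/15*e13 + 2824/75*e14 - 3337/50*e23 - 71/10*e24 - 3589/50*e34 + 394/25*e1234
R1 (7/3*e4) = -25123/600 + 1379/150*e12 - 4942/225*e13 + 2051/90*e14 + 497/120*e23 - 23359/600*e24 + 763/600*e34 + 161/9*e1234
Summing the partial products and collecting blades:
Answer: -3049/90 - 7/12*e12 + 4393/180*e13 + 8017/180*e14 - 61429/900*e23 - 1227/20*e24 - 16877/225*e34 + 39821/900*e1234


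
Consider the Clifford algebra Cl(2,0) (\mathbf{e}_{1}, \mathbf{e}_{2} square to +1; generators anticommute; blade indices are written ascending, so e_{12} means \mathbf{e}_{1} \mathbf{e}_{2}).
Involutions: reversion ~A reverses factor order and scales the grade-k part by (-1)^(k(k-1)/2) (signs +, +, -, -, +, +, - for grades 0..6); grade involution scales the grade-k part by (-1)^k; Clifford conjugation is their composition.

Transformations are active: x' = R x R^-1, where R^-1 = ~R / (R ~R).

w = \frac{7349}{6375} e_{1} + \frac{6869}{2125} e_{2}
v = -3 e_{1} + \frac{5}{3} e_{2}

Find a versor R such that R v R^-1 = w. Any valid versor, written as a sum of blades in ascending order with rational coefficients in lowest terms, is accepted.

Take R = v + w = -\frac{11776}{6375} e_{1} + \frac{31232}{6375} e_{2}. Because q(v) = q(w) = \frac{106}{9}, conjugation by R sends v exactly to w.
Answer: -\frac{11776}{6375} e_{1} + \frac{31232}{6375} e_{2}


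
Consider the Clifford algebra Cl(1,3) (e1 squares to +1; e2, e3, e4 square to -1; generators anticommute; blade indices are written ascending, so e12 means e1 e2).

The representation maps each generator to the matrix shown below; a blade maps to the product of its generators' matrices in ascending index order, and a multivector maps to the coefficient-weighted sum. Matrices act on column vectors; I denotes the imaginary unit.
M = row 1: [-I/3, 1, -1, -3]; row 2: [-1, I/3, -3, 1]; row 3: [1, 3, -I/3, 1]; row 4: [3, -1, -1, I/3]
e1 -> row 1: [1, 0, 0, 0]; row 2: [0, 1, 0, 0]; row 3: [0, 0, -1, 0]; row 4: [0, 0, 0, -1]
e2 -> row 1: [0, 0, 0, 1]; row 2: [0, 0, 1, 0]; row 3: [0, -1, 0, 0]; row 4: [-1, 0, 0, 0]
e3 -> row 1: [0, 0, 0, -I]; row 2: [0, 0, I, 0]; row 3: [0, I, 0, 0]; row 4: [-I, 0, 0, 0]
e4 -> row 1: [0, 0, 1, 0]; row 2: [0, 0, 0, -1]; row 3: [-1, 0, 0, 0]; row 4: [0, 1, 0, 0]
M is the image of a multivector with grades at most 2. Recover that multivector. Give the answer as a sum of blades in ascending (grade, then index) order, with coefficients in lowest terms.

Method: the blade images are trace-orthogonal — tr(rho(e_A) rho(e_B)^-1) = 4 if A = B and 0 otherwise — and rho(e_A)^-1 = (e_A)^2 * rho(e_A) with (e_A)^2 = +1 or -1, so the coefficient of e_A in the preimage is (e_A)^2 * tr(M rho(e_A))/4.
Nonzero projections over blades of grade <= 2: e2: (e2)^2 = -1, tr(M rho(e2)) = 12, coefficient -3; e4: (e4)^2 = -1, tr(M rho(e4)) = 4, coefficient -1; e23: (e23)^2 = -1, tr(M rho(e23)) = -4/3, coefficient 1/3; e24: (e24)^2 = -1, tr(M rho(e24)) = -4, coefficient 1. Every other blade of grade <= 2 projects to 0.
Answer: -3*e2 - e4 + 1/3*e23 + e24


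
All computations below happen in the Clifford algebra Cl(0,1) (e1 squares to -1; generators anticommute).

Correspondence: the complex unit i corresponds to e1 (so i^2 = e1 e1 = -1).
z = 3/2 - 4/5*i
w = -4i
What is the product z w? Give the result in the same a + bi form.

In blades: z = 3/2 - 4/5*e1, w = -4*e1.
Distribute z over w term by term (generator squares from the signature, products reordered to ascending indices): (3/2)*w = -6*e1; (-4/5*e1)*w = -16/5.
Sum: -16/5 - 6*e1; translating back through the correspondence:
Answer: -16/5 - 6i


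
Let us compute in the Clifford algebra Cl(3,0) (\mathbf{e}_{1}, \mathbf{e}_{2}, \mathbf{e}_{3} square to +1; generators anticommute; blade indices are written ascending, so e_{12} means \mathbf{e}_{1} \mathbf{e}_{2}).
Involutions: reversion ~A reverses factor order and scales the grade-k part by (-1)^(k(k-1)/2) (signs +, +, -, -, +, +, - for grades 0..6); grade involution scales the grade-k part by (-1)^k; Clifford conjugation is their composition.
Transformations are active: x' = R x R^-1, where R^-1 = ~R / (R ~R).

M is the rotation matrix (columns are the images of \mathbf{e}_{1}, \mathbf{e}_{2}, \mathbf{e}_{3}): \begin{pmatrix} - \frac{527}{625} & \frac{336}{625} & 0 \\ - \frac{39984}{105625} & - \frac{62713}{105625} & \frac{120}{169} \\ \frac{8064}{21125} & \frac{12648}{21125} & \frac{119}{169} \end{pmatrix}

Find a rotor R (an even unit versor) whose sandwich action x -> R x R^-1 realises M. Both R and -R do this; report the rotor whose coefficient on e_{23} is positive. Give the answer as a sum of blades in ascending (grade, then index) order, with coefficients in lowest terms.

Method: write R = a + b12*e_{12} + b13*e_{13} + b23*e_{23} with a^2 + b12^2 + b13^2 + b23^2 = 1 (so R^-1 = ~R). Expanding the columns R e_j ~R gives tr M = 4a^2 - 1 and, from the antisymmetric part, M21 - M12 = -4a*b12, M13 - M31 = 4a*b13, M32 - M23 = -4a*b23.
Here tr M = -\frac{77401}{105625}, so a^2 = (1 + tr M)/4 = \frac{7056}{105625} and a = ±\frac{84}{325}. Taking a = \frac{84}{325}: M21 - M12 = -\frac{96768}{105625}, M13 - M31 = -\frac{8064}{21125}, M32 - M23 = -\frac{2352}{21125}, giving b12 = \frac{288}{325}, b13 = -\frac{24}{65}, b23 = \frac{7}{65}, i.e. R = \frac{84}{325} + \frac{288}{325} e_{12} - \frac{24}{65} e_{13} + \frac{7}{65} e_{23}.
Its e_{23} coefficient is already positive.
Answer: \frac{84}{325} + \frac{288}{325} e_{12} - \frac{24}{65} e_{13} + \frac{7}{65} e_{23}. Recall the cover is two-to-one: with M of trace -\frac{77401}{105625}, both preimages act alike, and the stated e_{23} sign chooses the sheet.


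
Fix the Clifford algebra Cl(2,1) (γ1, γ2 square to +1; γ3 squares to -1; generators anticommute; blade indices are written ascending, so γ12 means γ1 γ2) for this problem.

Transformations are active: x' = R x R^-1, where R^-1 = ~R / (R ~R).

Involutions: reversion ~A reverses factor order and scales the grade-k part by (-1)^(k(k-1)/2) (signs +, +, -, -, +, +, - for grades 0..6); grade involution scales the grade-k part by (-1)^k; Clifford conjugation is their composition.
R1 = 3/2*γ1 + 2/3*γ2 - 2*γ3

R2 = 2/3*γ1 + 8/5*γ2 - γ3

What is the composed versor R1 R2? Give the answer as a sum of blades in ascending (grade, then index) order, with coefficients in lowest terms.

Distribute over the terms of R1 (each basis-blade product reordered to ascending indices, repeated generators contracted through their squares):
(3/2*γ1) R2 = 1 + 12/5*γ12 - 3/2*γ13
(2/3*γ2) R2 = 16/15 - 4/9*γ12 - 2/3*γ23
(-2*γ3) R2 = -2 + 4/3*γ13 + 16/5*γ23
Summing the partial products and collecting blades:
Answer: 1/15 + 88/45*γ12 - 1/6*γ13 + 38/15*γ23


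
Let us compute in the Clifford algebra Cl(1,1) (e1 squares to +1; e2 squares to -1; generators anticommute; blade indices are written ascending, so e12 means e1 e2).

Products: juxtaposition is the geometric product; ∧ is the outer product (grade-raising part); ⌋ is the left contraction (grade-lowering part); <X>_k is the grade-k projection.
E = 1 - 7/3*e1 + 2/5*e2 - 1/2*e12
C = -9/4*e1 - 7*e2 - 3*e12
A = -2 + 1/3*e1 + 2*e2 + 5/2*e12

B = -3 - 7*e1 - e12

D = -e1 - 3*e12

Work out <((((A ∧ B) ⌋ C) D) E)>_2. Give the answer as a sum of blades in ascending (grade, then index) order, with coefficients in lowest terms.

step 1: 6 + 13*e1 - 6*e2 + 17/2*e12
step 2: -387/4 + 9/2*e1 - 81*e2 - 18*e12
step 3: 99/2 + 1359/4*e1 - 63/2*e2 + 837/4*e12
step 4: -33411/40 + 1563/10*e1 + 12267/40*e2 + 2469/10*e12
step 5: 2469/10*e12
Answer: 2469/10*e12


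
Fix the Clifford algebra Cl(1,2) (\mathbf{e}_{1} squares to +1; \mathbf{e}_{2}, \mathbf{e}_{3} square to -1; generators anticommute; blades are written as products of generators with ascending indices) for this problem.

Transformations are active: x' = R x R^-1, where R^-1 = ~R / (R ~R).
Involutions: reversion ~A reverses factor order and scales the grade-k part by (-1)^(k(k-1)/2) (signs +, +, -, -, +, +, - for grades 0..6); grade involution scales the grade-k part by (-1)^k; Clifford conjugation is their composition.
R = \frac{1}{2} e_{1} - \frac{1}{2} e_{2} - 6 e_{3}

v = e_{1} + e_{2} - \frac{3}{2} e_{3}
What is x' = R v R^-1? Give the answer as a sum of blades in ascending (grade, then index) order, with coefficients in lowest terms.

~R = \frac{1}{2} e_{1} - \frac{1}{2} e_{2} - 6 e_{3}, and R ~R = -36, so R^-1 = ~R / (-36).
R v = -8 + e_{1} e_{2} + \frac{21}{4} e_{1} e_{3} + \frac{27}{4} e_{2} e_{3}
Answer: -\frac{7}{9} e_{1} - \frac{11}{9} e_{2} - \frac{7}{6} e_{3}


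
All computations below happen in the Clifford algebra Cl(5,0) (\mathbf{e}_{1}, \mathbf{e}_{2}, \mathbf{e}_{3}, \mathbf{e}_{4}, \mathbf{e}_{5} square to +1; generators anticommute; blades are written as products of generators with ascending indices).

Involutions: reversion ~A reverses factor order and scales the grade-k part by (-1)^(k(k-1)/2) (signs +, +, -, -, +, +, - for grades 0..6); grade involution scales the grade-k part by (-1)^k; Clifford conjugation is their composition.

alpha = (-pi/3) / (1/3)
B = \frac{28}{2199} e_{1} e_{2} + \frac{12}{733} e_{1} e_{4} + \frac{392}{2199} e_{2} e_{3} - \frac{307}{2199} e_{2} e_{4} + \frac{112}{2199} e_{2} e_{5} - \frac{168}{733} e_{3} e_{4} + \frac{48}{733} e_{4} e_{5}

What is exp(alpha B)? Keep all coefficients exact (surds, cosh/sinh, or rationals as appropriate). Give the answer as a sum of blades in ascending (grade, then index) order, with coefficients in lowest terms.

B^2 term by term: the squares give (\frac{28}{2199})^2*(e_{1} e_{2})^2 + (\frac{12}{733})^2*(e_{1} e_{4})^2 + (\frac{392}{2199})^2*(e_{2} e_{3})^2 + (-\frac{307}{2199})^2*(e_{2} e_{4})^2 + (\frac{112}{2199})^2*(e_{2} e_{5})^2 + (-\frac{168}{733})^2*(e_{3} e_{4})^2 + (\frac{48}{733})^2*(e_{4} e_{5})^2 = \frac{784}{4835601}*(-1) + \frac{144}{537289}*(-1) + \frac{153664}{4835601}*(-1) + \frac{94249}{4835601}*(-1) + \frac{12544}{4835601}*(-1) + \frac{28224}{537289}*(-1) + \frac{2304}{537289}*(-1) = -\frac{1}{9} (each basis 2-blade squares to minus the product of its generators' squares); cross terms between blades sharing an index anticommute and cancel; the commuting (index-disjoint) pairs give grade-4 terms 2*c*c'*(blade product), which cancel blade by blade — e_{1} e_{2} e_{3} e_{4}: -\frac{3136}{537289} + \frac{3136}{537289} = 0; e_{1} e_{2} e_{4} e_{5}: \frac{896}{537289} - \frac{896}{537289} = 0; e_{2} e_{3} e_{4} e_{5}: \frac{12544}{537289} - \frac{12544}{537289} = 0 — confirming B is simple. So B^2 = -\frac{1}{9}.
B^2 = -\frac{1}{9} — a negative square means the series sums to a rotation: l = \frac{1}{3}, alpha*l = - \frac{\pi}{3}, so exp(alpha B) = cos(- \frac{\pi}{3}) + (sin(- \frac{\pi}{3})/(\frac{1}{3}))*B = \frac{1}{2} + (- \frac{3 \sqrt{3}}{2})*B.
Answer: \frac{1}{2} - \frac{14 \sqrt{3}}{733} e_{1} e_{2} - \frac{18 \sqrt{3}}{733} e_{1} e_{4} - \frac{196 \sqrt{3}}{733} e_{2} e_{3} + \frac{307 \sqrt{3}}{1466} e_{2} e_{4} - \frac{56 \sqrt{3}}{733} e_{2} e_{5} + \frac{252 \sqrt{3}}{733} e_{3} e_{4} - \frac{72 \sqrt{3}}{733} e_{4} e_{5}


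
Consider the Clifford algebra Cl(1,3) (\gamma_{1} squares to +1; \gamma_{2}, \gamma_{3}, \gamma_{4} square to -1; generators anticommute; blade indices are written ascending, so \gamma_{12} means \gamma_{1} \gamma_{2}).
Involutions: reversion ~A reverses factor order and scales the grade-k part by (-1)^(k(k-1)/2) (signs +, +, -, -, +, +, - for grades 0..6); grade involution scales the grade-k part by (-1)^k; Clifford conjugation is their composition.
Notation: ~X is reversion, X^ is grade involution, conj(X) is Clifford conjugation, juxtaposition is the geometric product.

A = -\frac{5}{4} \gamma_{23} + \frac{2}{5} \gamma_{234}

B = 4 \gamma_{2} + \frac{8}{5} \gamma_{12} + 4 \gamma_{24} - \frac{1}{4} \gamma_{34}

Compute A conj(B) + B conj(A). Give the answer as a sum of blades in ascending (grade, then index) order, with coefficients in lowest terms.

first term: -\frac{1}{10} \gamma_{2} + \frac{17}{5} \gamma_{3} + 2 \gamma_{13} + \frac{5}{16} \gamma_{24} + \frac{33}{5} \gamma_{34} - \frac{16}{25} \gamma_{134}
second term: \frac{1}{10} \gamma_{2} - \frac{17}{5} \gamma_{3} - 2 \gamma_{13} - \frac{5}{16} \gamma_{24} - \frac{33}{5} \gamma_{34} - \frac{16}{25} \gamma_{134}
Answer: -\frac{32}{25} \gamma_{134}


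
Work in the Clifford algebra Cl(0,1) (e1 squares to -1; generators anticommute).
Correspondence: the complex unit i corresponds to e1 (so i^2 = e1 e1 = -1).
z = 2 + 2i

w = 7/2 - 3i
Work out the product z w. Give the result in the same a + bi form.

In blades: z = 2 + 2*e1, w = 7/2 - 3*e1.
Distribute z over w term by term (generator squares from the signature, products reordered to ascending indices): (2)*w = 7 - 6*e1; (2*e1)*w = 6 + 7*e1.
Sum: 13 + e1; translating back through the correspondence:
Answer: 13 + i


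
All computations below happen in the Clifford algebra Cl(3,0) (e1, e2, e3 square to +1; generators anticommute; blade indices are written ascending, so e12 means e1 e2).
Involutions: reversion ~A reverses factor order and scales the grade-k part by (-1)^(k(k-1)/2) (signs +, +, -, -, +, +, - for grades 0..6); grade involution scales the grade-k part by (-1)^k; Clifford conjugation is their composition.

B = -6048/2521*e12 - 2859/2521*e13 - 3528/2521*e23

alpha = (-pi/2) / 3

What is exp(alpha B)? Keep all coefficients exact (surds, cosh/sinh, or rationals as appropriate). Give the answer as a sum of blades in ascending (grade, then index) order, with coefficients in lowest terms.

B^2 term by term: the squares give (-6048/2521)^2*(e12)^2 + (-2859/2521)^2*(e13)^2 + (-3528/2521)^2*(e23)^2 = 36578304/6355441*(-1) + 8173881/6355441*(-1) + 12446784/6355441*(-1) = -9 (each basis 2-blade squares to minus the product of its generators' squares); cross terms between blades sharing an index anticommute and cancel. So B^2 = -9.
B^2 = -9 — the negative square puts this in the circular regime; l = 3, alpha*l = -pi/2, so exp(alpha B) = cos(-pi/2) + (sin(-pi/2)/3)*B = 0 + (-1/3)*B.
Answer: 2016/2521*e12 + 953/2521*e13 + 1176/2521*e23


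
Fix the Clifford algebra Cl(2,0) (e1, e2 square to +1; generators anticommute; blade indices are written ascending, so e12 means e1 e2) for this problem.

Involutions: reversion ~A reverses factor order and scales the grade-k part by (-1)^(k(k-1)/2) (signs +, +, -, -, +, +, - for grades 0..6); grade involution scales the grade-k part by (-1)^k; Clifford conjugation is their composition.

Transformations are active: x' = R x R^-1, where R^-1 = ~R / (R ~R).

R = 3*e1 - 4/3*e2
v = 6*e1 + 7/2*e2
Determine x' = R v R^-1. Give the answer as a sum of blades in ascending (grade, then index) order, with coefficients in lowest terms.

~R = 3*e1 - 4/3*e2, and R ~R = 97/9, so R^-1 = ~R / (97/9).
R v = 40/3 + 37/2*e12
Answer: 138/97*e1 - 1319/194*e2


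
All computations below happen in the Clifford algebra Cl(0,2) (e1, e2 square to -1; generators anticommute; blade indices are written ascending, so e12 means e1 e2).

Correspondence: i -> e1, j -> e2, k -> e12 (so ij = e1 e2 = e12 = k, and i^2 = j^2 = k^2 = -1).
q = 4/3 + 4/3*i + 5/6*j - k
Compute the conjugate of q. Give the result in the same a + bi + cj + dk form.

In blades: q = 4/3 + 4/3*e1 + 5/6*e2 - e12.
Conjugation here is Clifford conjugation: the scalar is fixed and the grade-1 and grade-2 blades all flip sign, giving 4/3 - 4/3*e1 - 5/6*e2 + e12; translating back:
Answer: 4/3 - 4/3*i - 5/6*j + k


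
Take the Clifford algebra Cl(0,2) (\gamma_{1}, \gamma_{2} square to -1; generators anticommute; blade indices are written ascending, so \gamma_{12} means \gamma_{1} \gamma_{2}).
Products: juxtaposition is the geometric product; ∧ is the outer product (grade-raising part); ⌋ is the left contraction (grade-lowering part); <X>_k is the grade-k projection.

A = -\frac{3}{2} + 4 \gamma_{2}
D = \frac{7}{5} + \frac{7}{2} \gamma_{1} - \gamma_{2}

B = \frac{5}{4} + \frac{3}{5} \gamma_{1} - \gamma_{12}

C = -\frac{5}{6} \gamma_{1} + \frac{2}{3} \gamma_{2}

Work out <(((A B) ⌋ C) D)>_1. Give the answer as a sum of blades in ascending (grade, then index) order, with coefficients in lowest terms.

step 1: -\frac{15}{8} - \frac{49}{10} \gamma_{1} + 5 \gamma_{2} - \frac{9}{10} \gamma_{12}
step 2: -\frac{89}{12} + \frac{25}{16} \gamma_{1} - \frac{5}{4} \gamma_{2}
step 3: -\frac{8209}{480} - \frac{1141}{48} \gamma_{1} + \frac{17}{3} \gamma_{2} + \frac{45}{16} \gamma_{12}
step 4: -\frac{1141}{48} \gamma_{1} + \frac{17}{3} \gamma_{2}
Answer: -\frac{1141}{48} \gamma_{1} + \frac{17}{3} \gamma_{2}


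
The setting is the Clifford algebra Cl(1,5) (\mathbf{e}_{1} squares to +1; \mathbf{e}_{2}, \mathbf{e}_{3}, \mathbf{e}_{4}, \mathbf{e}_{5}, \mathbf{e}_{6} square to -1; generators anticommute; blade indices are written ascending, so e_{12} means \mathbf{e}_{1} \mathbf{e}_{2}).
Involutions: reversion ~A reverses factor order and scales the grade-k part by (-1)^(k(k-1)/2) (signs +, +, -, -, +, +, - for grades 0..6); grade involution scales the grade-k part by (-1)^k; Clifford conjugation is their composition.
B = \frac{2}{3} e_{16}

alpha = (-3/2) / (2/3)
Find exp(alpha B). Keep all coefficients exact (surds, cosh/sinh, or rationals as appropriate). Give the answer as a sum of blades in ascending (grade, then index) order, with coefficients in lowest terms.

B^2 = (\frac{2}{3})^2*(e_{16})^2 = \frac{4}{9}*(+1) = \frac{4}{9} (a basis 2-blade squares to minus the product of its generators' squares).
B^2 = \frac{4}{9} — a positive square means the series sums to a boost: l = \frac{2}{3}, alpha*l = - \frac{3}{2}, so exp(alpha B) = cosh(- \frac{3}{2}) + (sinh(- \frac{3}{2})/(\frac{2}{3}))*B = \cosh{\left(\frac{3}{2} \right)} + (- \frac{3 \sinh{\left(\frac{3}{2} \right)}}{2})*B.
Answer: \cosh{\left(\frac{3}{2} \right)} - \sinh{\left(\frac{3}{2} \right)} e_{16}


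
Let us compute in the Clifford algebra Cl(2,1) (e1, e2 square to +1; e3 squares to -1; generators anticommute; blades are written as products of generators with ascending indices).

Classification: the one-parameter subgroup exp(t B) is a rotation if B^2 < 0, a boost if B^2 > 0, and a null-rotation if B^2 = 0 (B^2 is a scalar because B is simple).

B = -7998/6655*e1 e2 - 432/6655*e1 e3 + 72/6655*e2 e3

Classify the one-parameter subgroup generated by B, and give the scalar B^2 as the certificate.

B^2 term by term: the squares give (-7998/6655)^2*(e1 e2)^2 + (-432/6655)^2*(e1 e3)^2 + (72/6655)^2*(e2 e3)^2 = 63968004/44289025*(-1) + 186624/44289025*(+1) + 5184/44289025*(+1) = -36/25 (each basis 2-blade squares to minus the product of its generators' squares); cross terms between blades sharing an index anticommute and cancel. So B^2 = -36/25.
Answer: rotation, certificate B^2 = -36/25. Check the certificate: B^2 = -36/25, and that sign is decisive whatever form B takes.


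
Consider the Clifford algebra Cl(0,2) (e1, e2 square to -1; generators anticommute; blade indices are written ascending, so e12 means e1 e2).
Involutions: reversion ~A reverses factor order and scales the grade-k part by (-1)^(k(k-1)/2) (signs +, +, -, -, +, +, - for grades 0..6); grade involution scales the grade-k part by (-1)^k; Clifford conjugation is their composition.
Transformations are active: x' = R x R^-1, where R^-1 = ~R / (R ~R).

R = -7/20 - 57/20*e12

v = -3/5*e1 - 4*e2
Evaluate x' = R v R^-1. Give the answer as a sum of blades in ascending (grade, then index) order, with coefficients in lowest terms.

~R = -7/20 + 57/20*e12, and R ~R = 1649/200, so R^-1 = ~R / (1649/200).
R v = -1119/100*e1 + 311/100*e2
Answer: 2556/1649*e1 + 30803/8245*e2


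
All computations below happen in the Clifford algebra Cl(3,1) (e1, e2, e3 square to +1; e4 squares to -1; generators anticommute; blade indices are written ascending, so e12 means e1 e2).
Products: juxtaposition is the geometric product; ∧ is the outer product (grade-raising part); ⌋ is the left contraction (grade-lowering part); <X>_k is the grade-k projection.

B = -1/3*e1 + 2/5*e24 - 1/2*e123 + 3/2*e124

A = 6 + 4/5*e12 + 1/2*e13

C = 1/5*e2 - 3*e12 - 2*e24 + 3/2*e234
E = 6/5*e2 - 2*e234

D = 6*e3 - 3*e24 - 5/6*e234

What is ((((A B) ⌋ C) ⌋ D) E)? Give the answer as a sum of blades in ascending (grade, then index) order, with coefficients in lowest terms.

step 1: -2*e1 + 1/60*e2 + 17/30*e3 - 6/5*e4 + 8/25*e14 + 12/5*e24 - 3*e123 + 9*e124 + 3/4*e234 - 1/5*e1234
step 2: -2203/600 + 1/20*e1 + 42/5*e2 - 18/5*e3 - 1/30*e4 + 9/5*e23 - 17/20*e24 + 1/40*e34
step 3: -381/20 + 19/240*e2 - 13643/600*e3 - 237/10*e4 - 1/36*e23 + 1603/200*e24 - 7*e34 + 2203/720*e234
step 4: -2711/450 - 443/50*e2 + 4819/300*e3 - 43531/4500*e4 - 10057/500*e23 - 5111/300*e24 + 527/150*e34 + 297/10*e234
Answer: -2711/450 - 443/50*e2 + 4819/300*e3 - 43531/4500*e4 - 10057/500*e23 - 5111/300*e24 + 527/150*e34 + 297/10*e234


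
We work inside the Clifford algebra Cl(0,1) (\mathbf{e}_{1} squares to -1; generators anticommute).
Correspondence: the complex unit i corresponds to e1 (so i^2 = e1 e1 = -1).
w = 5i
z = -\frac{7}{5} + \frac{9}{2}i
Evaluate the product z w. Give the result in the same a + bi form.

In blades: z = -\frac{7}{5} + \frac{9}{2} e_{1}, w = 5 e_{1}.
Distribute z over w term by term (generator squares from the signature, products reordered to ascending indices): (-\frac{7}{5})*w = -7 e_{1}; (\frac{9}{2} e_{1})*w = -\frac{45}{2}.
Sum: -\frac{45}{2} - 7 e_{1}; translating back through the correspondence:
Answer: -\frac{45}{2} - 7i


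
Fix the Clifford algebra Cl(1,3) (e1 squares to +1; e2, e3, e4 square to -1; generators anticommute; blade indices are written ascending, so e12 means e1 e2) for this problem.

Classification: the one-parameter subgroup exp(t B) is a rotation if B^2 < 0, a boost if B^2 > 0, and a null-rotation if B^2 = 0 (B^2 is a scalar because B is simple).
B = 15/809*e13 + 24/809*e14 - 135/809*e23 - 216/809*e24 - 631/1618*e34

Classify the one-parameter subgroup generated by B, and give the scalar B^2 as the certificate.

B^2 term by term: the squares give (15/809)^2*(e13)^2 + (24/809)^2*(e14)^2 + (-135/809)^2*(e23)^2 + (-216/809)^2*(e24)^2 + (-631/1618)^2*(e34)^2 = 225/654481*(+1) + 576/654481*(+1) + 18225/654481*(-1) + 46656/654481*(-1) + 398161/2617924*(-1) = -1/4 (each basis 2-blade squares to minus the product of its generators' squares); cross terms between blades sharing an index anticommute and cancel; the commuting (index-disjoint) pairs give grade-4 terms 2*c*c'*(blade product), which cancel blade by blade — e1234: 6480/654481 - 6480/654481 = 0 — confirming B is simple. So B^2 = -1/4.
Answer: rotation, certificate B^2 = -1/4. Note: conjugating B changes its blade decomposition but never the scalar B^2 = -1/4, whose sign settles the classification.


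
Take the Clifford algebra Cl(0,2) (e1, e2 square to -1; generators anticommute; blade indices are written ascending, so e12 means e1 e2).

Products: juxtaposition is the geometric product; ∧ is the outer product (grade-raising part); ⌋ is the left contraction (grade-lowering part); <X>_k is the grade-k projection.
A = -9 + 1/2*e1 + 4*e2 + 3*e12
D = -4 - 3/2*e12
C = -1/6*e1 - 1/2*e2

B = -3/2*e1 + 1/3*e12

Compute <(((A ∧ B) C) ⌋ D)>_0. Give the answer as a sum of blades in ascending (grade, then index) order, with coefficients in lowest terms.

step 1: 27/2*e1 + 3*e12
step 2: 9/4 + 3/2*e1 - 1/2*e2 - 27/4*e12
step 3: -153/8 + 3/4*e1 + 9/4*e2 - 27/8*e12
step 4: -153/8
Answer: -153/8


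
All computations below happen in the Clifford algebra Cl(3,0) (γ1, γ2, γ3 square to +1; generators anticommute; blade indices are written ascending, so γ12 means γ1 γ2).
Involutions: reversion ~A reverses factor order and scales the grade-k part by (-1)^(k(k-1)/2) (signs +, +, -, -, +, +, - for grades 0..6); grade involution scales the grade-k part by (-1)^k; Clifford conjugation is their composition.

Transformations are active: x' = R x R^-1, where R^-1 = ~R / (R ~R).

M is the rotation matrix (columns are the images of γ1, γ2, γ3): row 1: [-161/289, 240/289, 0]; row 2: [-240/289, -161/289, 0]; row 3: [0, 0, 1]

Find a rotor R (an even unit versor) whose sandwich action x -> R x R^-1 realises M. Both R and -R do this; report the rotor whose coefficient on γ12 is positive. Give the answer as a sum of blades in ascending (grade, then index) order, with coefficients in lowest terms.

Method: write R = a + b12*γ12 + b13*γ13 + b23*γ23 with a^2 + b12^2 + b13^2 + b23^2 = 1 (so R^-1 = ~R). Expanding the columns R e_j ~R gives tr M = 4a^2 - 1 and, from the antisymmetric part, M21 - M12 = -4a*b12, M13 - M31 = 4a*b13, M32 - M23 = -4a*b23.
Here tr M = -33/289, so a^2 = (1 + tr M)/4 = 64/289 and a = ±8/17. Taking a = 8/17: M21 - M12 = -480/289, M13 - M31 = 0, M32 - M23 = 0, giving b12 = 15/17, b13 = 0, b23 = 0, i.e. R = 8/17 + 15/17*γ12.
Its γ12 coefficient is already positive.
Answer: 8/17 + 15/17*γ12. Uniqueness: Spin(3) -> SO(3) maps R and -R to the same rotation of trace -33/289; fixing the sign of the γ12 coefficient removes the ambiguity.
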